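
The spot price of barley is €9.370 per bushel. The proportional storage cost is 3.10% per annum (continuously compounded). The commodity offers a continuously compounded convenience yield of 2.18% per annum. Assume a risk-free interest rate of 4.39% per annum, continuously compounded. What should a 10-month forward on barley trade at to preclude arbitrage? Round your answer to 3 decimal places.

€9.794 per bushel

Net carry = r + u − y = 0.0439 + 0.0310 − 0.0218 = 0.0531
F = S·e^((r+u−y)T) = 9.370 · e^(0.0531 × 10/12) = 9.370 · e^0.044250
= 9.370 × 1.045244 = €9.794 per bushel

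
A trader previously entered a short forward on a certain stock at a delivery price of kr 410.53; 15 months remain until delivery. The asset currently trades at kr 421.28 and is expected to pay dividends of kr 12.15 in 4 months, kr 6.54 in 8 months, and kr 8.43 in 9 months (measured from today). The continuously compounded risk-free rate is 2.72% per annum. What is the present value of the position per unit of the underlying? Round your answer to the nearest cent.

kr 2.25

PV(remaining dividends) I = 12.15·e^(−0.0272·4/12) + 6.54·e^(−0.0272·8/12) + 8.43·e^(−0.0272·9/12) = 26.7226
Current forward F = (S − I)·e^(rT) = (421.28 − 26.7226)·e^(0.0272·15/12) = 394.5574 × 1.034585 = 408.2032
Value (long) = (F − K)·e^(−rT) = (408.2032 − 410.53) × 0.966572 = -2.2490
Short position value = −(long value) = kr 2.25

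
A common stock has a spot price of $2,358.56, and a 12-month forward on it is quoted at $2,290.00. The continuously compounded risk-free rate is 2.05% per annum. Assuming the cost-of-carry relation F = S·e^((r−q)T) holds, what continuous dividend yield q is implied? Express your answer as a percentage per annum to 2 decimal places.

5.00%

From F = S·e^((r−q)T): (r − q) = ln(F/S)/T
ln(2290.00/2358.56) = ln(0.970931) = -0.029500
(r − q) = -0.029500 / (12/12) = -0.029500
q = r − ln(F/S)/T = 0.0205 + 0.029500 = 0.050000
q = 5.00%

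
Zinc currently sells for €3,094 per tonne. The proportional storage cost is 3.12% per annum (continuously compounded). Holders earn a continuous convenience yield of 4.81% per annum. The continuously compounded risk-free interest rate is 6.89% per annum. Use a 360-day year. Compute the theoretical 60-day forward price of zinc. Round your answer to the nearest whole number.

€3,121 per tonne

Net carry = r + u − y = 0.0689 + 0.0312 − 0.0481 = 0.0520
F = S·e^((r+u−y)T) = 3094 · e^(0.0520 × 60/360) = 3094 · e^0.008667
= 3094 × 1.008705 = €3,121 per tonne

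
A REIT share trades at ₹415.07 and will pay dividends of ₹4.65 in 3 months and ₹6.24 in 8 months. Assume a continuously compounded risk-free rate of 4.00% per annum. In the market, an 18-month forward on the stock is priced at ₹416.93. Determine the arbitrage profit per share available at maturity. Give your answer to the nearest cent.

PV(dividends) I = 4.65·e^(−0.0400·3/12) + 6.24·e^(−0.0400·8/12) = 10.6795
Fair forward F* = (S − I)·e^(rT) = (415.07 − 10.6795)·e^0.060000 = 404.3905 × 1.061837 = 429.3968
Market ₹416.93 < fair 429.3968: forward underpriced → reverse cash-and-carry (short the stock, invest proceeds at r, pay the dividends, go long the forward).
Profit at T = |F_mkt − F*| = |416.93 − 429.3968| = ₹12.47 per share

₹12.47 per share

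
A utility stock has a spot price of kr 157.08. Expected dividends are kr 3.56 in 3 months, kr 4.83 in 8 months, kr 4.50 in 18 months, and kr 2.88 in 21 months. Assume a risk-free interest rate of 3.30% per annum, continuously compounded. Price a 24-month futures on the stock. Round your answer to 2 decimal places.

kr 151.50

PV(dividends) I = 3.56·e^(−0.0330·3/12) + 4.83·e^(−0.0330·8/12) + 4.50·e^(−0.0330·18/12) + 2.88·e^(−0.0330·21/12)
I = 3.5308 + 4.7249 + 4.2827 + 2.7184 = 15.2568
F = (S − I)·e^(rT) = (157.08 − 15.2568) · e^(0.0330·24/12)
= 141.8232 · e^0.066000 = 141.8232 × 1.068227 = kr 151.50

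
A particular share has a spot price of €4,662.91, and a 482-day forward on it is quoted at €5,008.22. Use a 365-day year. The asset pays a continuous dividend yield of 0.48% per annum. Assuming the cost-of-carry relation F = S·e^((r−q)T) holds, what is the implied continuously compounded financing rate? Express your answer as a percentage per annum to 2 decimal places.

From F = S·e^((r−q)T): (r − q) = ln(F/S)/T
ln(5008.22/4662.91) = ln(1.074055) = 0.071441
(r − q) = 0.071441 / (482/365) = 0.054100
r = ln(F/S)/T + q = 0.054100 + 0.0048 = 0.058900
r = 5.89%

5.89%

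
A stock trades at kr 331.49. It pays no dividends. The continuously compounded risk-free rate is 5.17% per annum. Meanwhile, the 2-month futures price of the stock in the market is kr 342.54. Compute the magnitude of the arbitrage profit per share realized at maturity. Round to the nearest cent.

kr 8.18 per share

Fair futures: F* = S·e^(carry·T), with carry = r = 0.0517
F* = 331.49 · e^(0.0517 × 2/12) = 331.49 · e^0.008617 = 331.49 × 1.008654 = kr 334.3587
Market kr 342.54 > fair kr 334.3587: forward overpriced → cash-and-carry (buy spot, short the forward).
At maturity, profit = |F_mkt − F*| = |342.54 − 334.3587| = kr 8.18 per share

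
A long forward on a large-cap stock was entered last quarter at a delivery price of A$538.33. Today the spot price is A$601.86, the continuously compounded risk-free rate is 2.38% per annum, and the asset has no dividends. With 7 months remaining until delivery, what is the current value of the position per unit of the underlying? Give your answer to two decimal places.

Current fair forward for the remaining 7 months: F = S·e^(r·T), r = 0.0238
F = 601.86 · e^(0.0238 × 7/12) = 601.86 × 1.013980 = 610.2740
Value of long forward = (F − K)·e^(−rT) = (610.2740 − 538.33) · e^(−0.0238·7/12)
= 71.9440 × 0.986213 = 70.95

A$70.95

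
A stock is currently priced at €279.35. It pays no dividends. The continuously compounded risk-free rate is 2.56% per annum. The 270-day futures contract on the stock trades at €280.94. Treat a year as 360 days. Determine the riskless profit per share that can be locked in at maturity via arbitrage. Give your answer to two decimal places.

€3.83 per share

Fair futures: F* = S·e^(carry·T), with carry = r = 0.0256
F* = 279.35 · e^(0.0256 × 270/360) = 279.35 · e^0.019200 = 279.35 × 1.019386 = €284.7655
Market €280.94 < fair €284.7655: forward underpriced → reverse cash-and-carry (short spot, go long the forward).
At maturity, profit = |F_mkt − F*| = |280.94 − 284.7655| = €3.83 per share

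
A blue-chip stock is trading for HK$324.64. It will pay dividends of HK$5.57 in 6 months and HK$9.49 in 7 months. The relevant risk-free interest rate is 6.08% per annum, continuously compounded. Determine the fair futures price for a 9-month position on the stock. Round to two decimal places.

PV(dividends) I = 5.57·e^(−0.0608·6/12) + 9.49·e^(−0.0608·7/12)
I = 5.4032 + 9.1593 = 14.5625
F = (S − I)·e^(rT) = (324.64 − 14.5625) · e^(0.0608·9/12)
= 310.0775 · e^0.045600 = 310.0775 × 1.046656 = HK$324.54

HK$324.54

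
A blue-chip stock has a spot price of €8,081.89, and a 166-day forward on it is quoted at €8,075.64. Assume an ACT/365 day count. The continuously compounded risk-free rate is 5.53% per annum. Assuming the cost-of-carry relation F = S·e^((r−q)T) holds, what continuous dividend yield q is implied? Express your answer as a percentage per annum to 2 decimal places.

5.70%

From F = S·e^((r−q)T): (r − q) = ln(F/S)/T
ln(8075.64/8081.89) = ln(0.999227) = -0.000773
(r − q) = -0.000773 / (166/365) = -0.001700
q = r − ln(F/S)/T = 0.0553 + 0.001700 = 0.057000
q = 5.70%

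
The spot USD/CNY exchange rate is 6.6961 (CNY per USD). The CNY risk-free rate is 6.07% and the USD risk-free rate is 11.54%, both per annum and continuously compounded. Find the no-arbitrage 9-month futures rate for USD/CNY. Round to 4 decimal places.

F = S·e^((r_CNY − r_USD)T) = 6.6961 · e^((0.0607 − 0.1154) × 9/12)
= 6.6961 · e^-0.041025 = 6.6961 × 0.959805
F = 6.4270 CNY per USD

6.4270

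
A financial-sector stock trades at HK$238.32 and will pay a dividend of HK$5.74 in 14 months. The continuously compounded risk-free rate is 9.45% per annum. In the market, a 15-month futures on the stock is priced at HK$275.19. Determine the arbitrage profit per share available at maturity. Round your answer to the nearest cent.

PV(dividends) I = 5.74·e^(−0.0945·14/12) = 5.1408
Fair futures F* = (S − I)·e^(rT) = (238.32 − 5.1408)·e^0.118125 = 233.1792 × 1.125385 = 262.4164
Market HK$275.19 > fair 262.4164: forward overpriced → cash-and-carry (borrow at r, buy the stock and collect the dividends, short the forward).
Profit at T = |F_mkt − F*| = |275.19 − 262.4164| = HK$12.77 per share

HK$12.77 per share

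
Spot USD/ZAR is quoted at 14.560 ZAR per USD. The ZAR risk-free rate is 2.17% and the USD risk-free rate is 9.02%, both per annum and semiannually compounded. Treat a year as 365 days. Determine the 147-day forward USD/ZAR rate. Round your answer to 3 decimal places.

14.174

By covered interest parity, F = S · (1+r_ZAR/2)^(2T) / (1+r_USD/2)^(2T)
= 14.560 × 1.008730 / 1.036171 = 14.560 × 0.973517
F = 14.174 ZAR per USD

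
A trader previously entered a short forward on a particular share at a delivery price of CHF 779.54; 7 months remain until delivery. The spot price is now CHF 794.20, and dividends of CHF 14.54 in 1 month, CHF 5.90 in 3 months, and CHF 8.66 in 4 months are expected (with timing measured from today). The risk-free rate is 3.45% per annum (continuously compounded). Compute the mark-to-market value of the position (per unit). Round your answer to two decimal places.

-CHF 1.28

PV(remaining dividends) I = 14.54·e^(−0.0345·1/12) + 5.90·e^(−0.0345·3/12) + 8.66·e^(−0.0345·4/12) = 28.9086
Current forward F = (S − I)·e^(rT) = (794.20 − 28.9086)·e^(0.0345·7/12) = 765.2914 × 1.020329 = 780.8490
Value (long) = (F − K)·e^(−rT) = (780.8490 − 779.54) × 0.980076 = 1.2829
Short position value = −(long value) = -CHF 1.28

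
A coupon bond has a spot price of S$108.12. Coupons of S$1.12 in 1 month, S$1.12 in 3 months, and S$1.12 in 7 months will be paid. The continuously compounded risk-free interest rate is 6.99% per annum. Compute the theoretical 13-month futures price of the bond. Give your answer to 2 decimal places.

S$113.08

PV(coupons) I = 1.12·e^(−0.0699·1/12) + 1.12·e^(−0.0699·3/12) + 1.12·e^(−0.0699·7/12)
I = 1.1135 + 1.1006 + 1.0753 = 3.2894
F = (S − I)·e^(rT) = (108.12 − 3.2894) · e^(0.0699·13/12)
= 104.8306 · e^0.075725 = 104.8306 × 1.078666 = S$113.08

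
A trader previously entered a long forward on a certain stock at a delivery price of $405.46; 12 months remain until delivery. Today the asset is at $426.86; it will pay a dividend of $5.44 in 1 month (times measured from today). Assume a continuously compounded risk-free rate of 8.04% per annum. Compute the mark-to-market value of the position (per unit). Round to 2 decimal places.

$47.32

PV(remaining dividends) I = 5.44·e^(−0.0804·1/12) = 5.4037
Current forward F = (S − I)·e^(rT) = (426.86 − 5.4037)·e^(0.0804·12/12) = 421.4563 × 1.083720 = 456.7406
Value (long) = (F − K)·e^(−rT) = (456.7406 − 405.46) × 0.922747 = 47.3190
Value = $47.32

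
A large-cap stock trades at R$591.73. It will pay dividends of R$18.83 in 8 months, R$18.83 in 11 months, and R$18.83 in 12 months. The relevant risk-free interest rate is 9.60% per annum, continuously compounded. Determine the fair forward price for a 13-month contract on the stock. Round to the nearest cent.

R$598.87

PV(dividends) I = 18.83·e^(−0.0960·8/12) + 18.83·e^(−0.0960·11/12) + 18.83·e^(−0.0960·12/12)
I = 17.6626 + 17.2438 + 17.1064 = 52.0128
F = (S − I)·e^(rT) = (591.73 − 52.0128) · e^(0.0960·13/12)
= 539.7172 · e^0.104000 = 539.7172 × 1.109600 = R$598.87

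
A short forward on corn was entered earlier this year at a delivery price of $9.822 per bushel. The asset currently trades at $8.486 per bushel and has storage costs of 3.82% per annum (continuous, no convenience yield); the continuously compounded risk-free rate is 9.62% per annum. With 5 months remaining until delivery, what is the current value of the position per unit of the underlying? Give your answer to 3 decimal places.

Current fair forward for the remaining 5 months: F = S·e^((r + u)·T), (r + u) = 0.0962 + 0.0382 = 0.1344
F = 8.486 · e^(0.1344 × 5/12) = 8.486 × 1.057598 = 8.9748
Value of long forward = (F − K)·e^(−rT) = (8.9748 − 9.822) · e^(−0.0962·5/12)
= -0.8472 × 0.960709 = -0.814
Short position value = −(long value) = $0.814

$0.814 per bushel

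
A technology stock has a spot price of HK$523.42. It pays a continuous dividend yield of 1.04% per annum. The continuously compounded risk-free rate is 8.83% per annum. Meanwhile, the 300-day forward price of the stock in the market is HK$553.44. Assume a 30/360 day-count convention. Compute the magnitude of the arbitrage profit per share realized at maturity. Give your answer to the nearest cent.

HK$5.09 per share

Fair forward: F* = S·e^(carry·T), with carry = (r − q) = 0.0883 − 0.0104 = 0.0779
F* = 523.42 · e^(0.0779 × 300/360) = 523.42 · e^0.064917 = 523.42 × 1.067070 = HK$558.5258
Market HK$553.44 < fair HK$558.5258: forward underpriced → reverse cash-and-carry (short spot, go long the forward).
At maturity, profit = |F_mkt − F*| = |553.44 − 558.5258| = HK$5.09 per share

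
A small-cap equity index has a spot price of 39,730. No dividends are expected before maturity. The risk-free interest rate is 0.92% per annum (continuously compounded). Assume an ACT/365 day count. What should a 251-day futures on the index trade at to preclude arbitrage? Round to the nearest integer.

39,982

F = S·e^(rT) = 39730 · e^(0.0092 × 251/365)
= 39730 · e^0.006327 = 39730 × 1.006347
F = 39,982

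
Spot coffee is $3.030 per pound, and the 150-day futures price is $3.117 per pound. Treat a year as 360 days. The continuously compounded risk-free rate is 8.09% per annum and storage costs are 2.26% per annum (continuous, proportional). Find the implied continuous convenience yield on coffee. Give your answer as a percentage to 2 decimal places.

F = S·e^((r+u−y)T) ⇒ (r+u−y) = ln(F/S)/T
ln(3.117/3.030) = 0.028308; /T ⇒ 0.067939
y = r + u − ln(F/S)/T = 0.0809 + 0.0226 − 0.067939 = 0.035561
y = 3.56%

3.56%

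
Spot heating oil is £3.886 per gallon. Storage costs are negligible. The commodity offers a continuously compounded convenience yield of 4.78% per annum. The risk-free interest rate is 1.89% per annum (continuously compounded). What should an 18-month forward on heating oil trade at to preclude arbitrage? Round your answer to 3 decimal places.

Net carry = r + u − y = 0.0189 + 0.0000 − 0.0478 = -0.0289
F = S·e^((r+u−y)T) = 3.886 · e^(-0.0289 × 18/12) = 3.886 · e^-0.043350
= 3.886 × 0.957576 = £3.721 per gallon

£3.721 per gallon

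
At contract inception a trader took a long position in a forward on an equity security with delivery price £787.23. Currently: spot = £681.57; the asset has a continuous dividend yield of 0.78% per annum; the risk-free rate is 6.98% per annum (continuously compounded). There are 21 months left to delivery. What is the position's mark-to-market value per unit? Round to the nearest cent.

-£24.38

Current fair forward for the remaining 21 months: F = S·e^((r − q)·T), (r − q) = 0.0698 − 0.0078 = 0.0620
F = 681.57 · e^(0.0620 × 21/12) = 681.57 × 1.114605 = 759.6813
Value of long forward = (F − K)·e^(−rT) = (759.6813 − 787.23) · e^(−0.0698·21/12)
= -27.5487 × 0.885016 = -24.38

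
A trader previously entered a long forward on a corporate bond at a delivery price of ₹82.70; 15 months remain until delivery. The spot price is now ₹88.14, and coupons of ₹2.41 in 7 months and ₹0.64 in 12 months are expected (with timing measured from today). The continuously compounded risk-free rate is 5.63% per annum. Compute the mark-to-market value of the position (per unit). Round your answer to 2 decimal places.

₹8.12

PV(remaining coupons) I = 2.41·e^(−0.0563·7/12) + 0.64·e^(−0.0563·12/12) = 2.9371
Current forward F = (S − I)·e^(rT) = (88.14 − 2.9371)·e^(0.0563·15/12) = 85.2029 × 1.072910 = 91.4150
Value (long) = (F − K)·e^(−rT) = (91.4150 − 82.70) × 0.932044 = 8.1228
Value = ₹8.12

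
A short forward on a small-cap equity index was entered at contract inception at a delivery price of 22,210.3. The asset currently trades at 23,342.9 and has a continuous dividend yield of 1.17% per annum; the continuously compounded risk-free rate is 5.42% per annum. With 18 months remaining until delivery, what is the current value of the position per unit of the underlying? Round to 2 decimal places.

Current fair forward for the remaining 18 months: F = S·e^((r − q)·T), (r − q) = 0.0542 − 0.0117 = 0.0425
F = 23342.9 · e^(0.0425 × 18/12) = 23342.9 × 1.06582591 = 24879.4676
Value of long forward = (F − K)·e^(−rT) = (24879.4676 − 22210.3) · e^(−0.0542·18/12)
= 2669.1676 × 0.92191707 = 2460.75
Short position value = −(long value) = -2460.75

-2460.75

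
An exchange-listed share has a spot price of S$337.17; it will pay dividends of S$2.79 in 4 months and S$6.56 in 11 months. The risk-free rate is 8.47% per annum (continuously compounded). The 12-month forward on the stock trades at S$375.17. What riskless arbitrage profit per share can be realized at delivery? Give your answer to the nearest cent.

S$17.76 per share

PV(dividends) I = 2.79·e^(−0.0847·4/12) + 6.56·e^(−0.0847·11/12) = 8.7823
Fair forward F* = (S − I)·e^(rT) = (337.17 − 8.7823)·e^0.084700 = 328.3877 × 1.088391 = 357.4142
Market S$375.17 > fair 357.4142: forward overpriced → cash-and-carry (borrow at r, buy the stock and collect the dividends, short the forward).
Profit at T = |F_mkt − F*| = |375.17 − 357.4142| = S$17.76 per share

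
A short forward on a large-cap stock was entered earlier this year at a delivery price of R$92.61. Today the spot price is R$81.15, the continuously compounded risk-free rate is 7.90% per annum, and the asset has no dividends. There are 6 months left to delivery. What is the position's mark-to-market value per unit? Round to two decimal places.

Current fair forward for the remaining 6 months: F = S·e^(r·T), r = 0.0790
F = 81.15 · e^(0.0790 × 6/12) = 81.15 × 1.040290 = 84.4195
Value of long forward = (F − K)·e^(−rT) = (84.4195 − 92.61) · e^(−0.0790·6/12)
= -8.1905 × 0.961270 = -7.87
Short position value = −(long value) = R$7.87

R$7.87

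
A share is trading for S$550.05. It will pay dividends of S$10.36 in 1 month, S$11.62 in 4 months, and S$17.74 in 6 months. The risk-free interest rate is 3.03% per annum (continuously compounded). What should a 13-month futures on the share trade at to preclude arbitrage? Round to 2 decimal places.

S$527.78

PV(dividends) I = 10.36·e^(−0.0303·1/12) + 11.62·e^(−0.0303·4/12) + 17.74·e^(−0.0303·6/12)
I = 10.3339 + 11.5032 + 17.4733 = 39.3104
F = (S − I)·e^(rT) = (550.05 − 39.3104) · e^(0.0303·13/12)
= 510.7396 · e^0.032825 = 510.7396 × 1.033370 = S$527.78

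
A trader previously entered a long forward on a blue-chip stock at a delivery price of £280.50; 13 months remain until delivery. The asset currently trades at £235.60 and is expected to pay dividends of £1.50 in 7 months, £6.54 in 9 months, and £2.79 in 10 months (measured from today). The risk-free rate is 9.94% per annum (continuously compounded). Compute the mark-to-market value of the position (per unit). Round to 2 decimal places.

-£26.32

PV(remaining dividends) I = 1.50·e^(−0.0994·7/12) + 6.54·e^(−0.0994·9/12) + 2.79·e^(−0.0994·10/12) = 10.0539
Current forward F = (S − I)·e^(rT) = (235.60 − 10.0539)·e^(0.0994·13/12) = 225.5461 × 1.113695 = 251.1896
Value (long) = (F − K)·e^(−rT) = (251.1896 − 280.50) × 0.897912 = -26.3182
Value = -£26.32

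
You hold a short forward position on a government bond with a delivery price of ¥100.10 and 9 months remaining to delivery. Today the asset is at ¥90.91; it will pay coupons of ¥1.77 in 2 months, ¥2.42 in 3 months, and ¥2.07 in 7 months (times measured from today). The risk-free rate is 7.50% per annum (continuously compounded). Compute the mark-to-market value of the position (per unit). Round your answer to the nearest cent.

PV(remaining coupons) I = 1.77·e^(−0.0750·2/12) + 2.42·e^(−0.0750·3/12) + 2.07·e^(−0.0750·7/12) = 6.1045
Current forward F = (S − I)·e^(rT) = (90.91 − 6.1045)·e^(0.0750·9/12) = 84.8055 × 1.057862 = 89.7125
Value (long) = (F − K)·e^(−rT) = (89.7125 − 100.10) × 0.945303 = -9.8193
Short position value = −(long value) = ¥9.82

¥9.82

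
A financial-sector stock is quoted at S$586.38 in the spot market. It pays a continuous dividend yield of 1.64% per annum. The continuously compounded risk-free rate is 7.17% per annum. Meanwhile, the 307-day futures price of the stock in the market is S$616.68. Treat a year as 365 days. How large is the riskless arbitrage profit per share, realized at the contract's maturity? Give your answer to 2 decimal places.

Fair futures: F* = S·e^(carry·T), with carry = (r − q) = 0.0717 − 0.0164 = 0.0553
F* = 586.38 · e^(0.0553 × 307/365) = 586.38 · e^0.046513 = 586.38 × 1.047612 = S$614.2987
Market S$616.68 > fair S$614.2987: forward overpriced → cash-and-carry (buy spot, short the forward).
At maturity, profit = |F_mkt − F*| = |616.68 − 614.2987| = S$2.38 per share

S$2.38 per share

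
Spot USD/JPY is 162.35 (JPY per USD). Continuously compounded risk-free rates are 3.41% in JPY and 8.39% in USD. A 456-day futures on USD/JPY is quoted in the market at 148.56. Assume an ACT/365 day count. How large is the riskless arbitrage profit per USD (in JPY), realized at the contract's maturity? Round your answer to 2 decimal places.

4.00 per USD (in JPY)

Fair futures: F* = S·e^(carry·T), with carry = (r_JPY − r_USD) = 0.0341 − 0.0839 = -0.0498
F* = 162.35 · e^(-0.0498 × 456/365) = 162.35 · e^-0.062216 = 162.35 × 0.939680 = 152.5570
Market 148.56 < fair 152.5570: forward underpriced → reverse cash-and-carry (short spot, go long the forward).
At maturity, profit = |F_mkt − F*| = |148.56 − 152.5570| = 4.00 per USD (in JPY)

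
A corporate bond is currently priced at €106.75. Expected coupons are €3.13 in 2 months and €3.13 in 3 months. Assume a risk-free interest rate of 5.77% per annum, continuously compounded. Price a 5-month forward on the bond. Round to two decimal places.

PV(coupons) I = 3.13·e^(−0.0577·2/12) + 3.13·e^(−0.0577·3/12)
I = 3.1000 + 3.0852 = 6.1852
F = (S − I)·e^(rT) = (106.75 − 6.1852) · e^(0.0577·5/12)
= 100.5648 · e^0.024042 = 100.5648 × 1.024333 = €103.01

€103.01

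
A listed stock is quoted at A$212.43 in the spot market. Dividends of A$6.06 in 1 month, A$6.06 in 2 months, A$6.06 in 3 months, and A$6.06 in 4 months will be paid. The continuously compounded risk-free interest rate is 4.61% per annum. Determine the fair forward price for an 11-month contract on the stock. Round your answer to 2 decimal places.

A$196.55

PV(dividends) I = 6.06·e^(−0.0461·1/12) + 6.06·e^(−0.0461·2/12) + 6.06·e^(−0.0461·3/12) + 6.06·e^(−0.0461·4/12)
I = 6.0368 + 6.0136 + 5.9906 + 5.9676 = 24.0086
F = (S − I)·e^(rT) = (212.43 − 24.0086) · e^(0.0461·11/12)
= 188.4214 · e^0.042258 = 188.4214 × 1.043164 = A$196.55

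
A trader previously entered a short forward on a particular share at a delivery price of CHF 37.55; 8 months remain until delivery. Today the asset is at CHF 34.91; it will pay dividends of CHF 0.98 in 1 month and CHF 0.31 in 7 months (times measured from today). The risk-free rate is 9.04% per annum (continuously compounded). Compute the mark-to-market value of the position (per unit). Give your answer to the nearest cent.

CHF 1.71

PV(remaining dividends) I = 0.98·e^(−0.0904·1/12) + 0.31·e^(−0.0904·7/12) = 1.2667
Current forward F = (S − I)·e^(rT) = (34.91 − 1.2667)·e^(0.0904·8/12) = 33.6433 × 1.062120 = 35.7332
Value (long) = (F − K)·e^(−rT) = (35.7332 − 37.55) × 0.941513 = -1.7105
Short position value = −(long value) = CHF 1.71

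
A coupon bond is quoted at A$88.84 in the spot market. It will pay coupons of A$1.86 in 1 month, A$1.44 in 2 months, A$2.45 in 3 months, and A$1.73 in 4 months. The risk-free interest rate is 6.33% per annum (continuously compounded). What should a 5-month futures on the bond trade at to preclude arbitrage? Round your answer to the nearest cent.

A$83.64

PV(coupons) I = 1.86·e^(−0.0633·1/12) + 1.44·e^(−0.0633·2/12) + 2.45·e^(−0.0633·3/12) + 1.73·e^(−0.0633·4/12)
I = 1.8502 + 1.4249 + 2.4115 + 1.6939 = 7.3805
F = (S − I)·e^(rT) = (88.84 − 7.3805) · e^(0.0633·5/12)
= 81.4595 · e^0.026375 = 81.4595 × 1.026726 = A$83.64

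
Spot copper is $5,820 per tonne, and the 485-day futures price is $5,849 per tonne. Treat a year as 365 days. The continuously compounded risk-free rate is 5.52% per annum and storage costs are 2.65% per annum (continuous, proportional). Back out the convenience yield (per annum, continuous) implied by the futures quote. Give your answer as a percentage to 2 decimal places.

7.80%

F = S·e^((r+u−y)T) ⇒ (r+u−y) = ln(F/S)/T
ln(5849/5820) = 0.004970; /T ⇒ 0.003740
y = r + u − ln(F/S)/T = 0.0552 + 0.0265 − 0.003740 = 0.077960
y = 7.80%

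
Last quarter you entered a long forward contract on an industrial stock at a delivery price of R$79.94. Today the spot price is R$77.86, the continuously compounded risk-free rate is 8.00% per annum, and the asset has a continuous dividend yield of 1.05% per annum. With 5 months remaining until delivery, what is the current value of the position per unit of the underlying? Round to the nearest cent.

Current fair forward for the remaining 5 months: F = S·e^((r − q)·T), (r − q) = 0.0800 − 0.0105 = 0.0695
F = 77.86 · e^(0.0695 × 5/12) = 77.86 × 1.029382 = 80.1477
Value of long forward = (F − K)·e^(−rT) = (80.1477 − 79.94) · e^(−0.0800·5/12)
= 0.2077 × 0.967216 = 0.20

R$0.20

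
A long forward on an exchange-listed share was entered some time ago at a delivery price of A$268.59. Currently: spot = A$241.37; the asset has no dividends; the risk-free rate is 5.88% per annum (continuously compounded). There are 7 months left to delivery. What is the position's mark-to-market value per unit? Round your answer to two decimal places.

-A$18.16

Current fair forward for the remaining 7 months: F = S·e^(r·T), r = 0.0588
F = 241.37 · e^(0.0588 × 7/12) = 241.37 × 1.034895 = 249.7926
Value of long forward = (F − K)·e^(−rT) = (249.7926 − 268.59) · e^(−0.0588·7/12)
= -18.7974 × 0.966282 = -18.16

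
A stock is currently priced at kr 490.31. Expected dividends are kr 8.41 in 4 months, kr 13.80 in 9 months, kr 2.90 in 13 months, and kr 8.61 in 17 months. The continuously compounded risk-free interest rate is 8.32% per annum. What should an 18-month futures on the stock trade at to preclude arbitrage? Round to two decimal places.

kr 519.85

PV(dividends) I = 8.41·e^(−0.0832·4/12) + 13.80·e^(−0.0832·9/12) + 2.90·e^(−0.0832·13/12) + 8.61·e^(−0.0832·17/12)
I = 8.1800 + 12.9652 + 2.6500 + 7.6527 = 31.4479
F = (S − I)·e^(rT) = (490.31 − 31.4479) · e^(0.0832·18/12)
= 458.8621 · e^0.124800 = 458.8621 × 1.132922 = kr 519.85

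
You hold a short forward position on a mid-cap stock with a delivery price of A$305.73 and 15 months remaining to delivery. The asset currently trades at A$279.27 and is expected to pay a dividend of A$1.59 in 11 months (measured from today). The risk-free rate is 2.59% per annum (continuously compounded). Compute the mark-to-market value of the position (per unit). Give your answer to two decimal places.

A$18.27

PV(remaining dividends) I = 1.59·e^(−0.0259·11/12) = 1.5527
Current forward F = (S − I)·e^(rT) = (279.27 − 1.5527)·e^(0.0259·15/12) = 277.7173 × 1.032905 = 286.8556
Value (long) = (F − K)·e^(−rT) = (286.8556 − 305.73) × 0.968143 = -18.2731
Short position value = −(long value) = A$18.27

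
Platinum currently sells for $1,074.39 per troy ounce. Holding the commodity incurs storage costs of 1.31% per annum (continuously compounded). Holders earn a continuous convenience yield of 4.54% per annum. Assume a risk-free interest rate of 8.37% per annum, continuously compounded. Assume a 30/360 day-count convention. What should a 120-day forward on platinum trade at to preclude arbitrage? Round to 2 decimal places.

Net carry = r + u − y = 0.0837 + 0.0131 − 0.0454 = 0.0514
F = S·e^((r+u−y)T) = 1074.39 · e^(0.0514 × 120/360) = 1074.39 · e^0.01713333
= 1074.39 × 1.01728095 = $1,092.96 per troy ounce

$1,092.96 per troy ounce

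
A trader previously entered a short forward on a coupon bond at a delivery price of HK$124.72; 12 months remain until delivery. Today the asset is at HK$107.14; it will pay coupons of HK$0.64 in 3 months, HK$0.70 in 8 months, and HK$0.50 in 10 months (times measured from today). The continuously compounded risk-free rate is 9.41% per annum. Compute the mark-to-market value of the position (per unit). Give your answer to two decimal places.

HK$8.12

PV(remaining coupons) I = 0.64·e^(−0.0941·3/12) + 0.70·e^(−0.0941·8/12) + 0.50·e^(−0.0941·10/12) = 1.7448
Current forward F = (S − I)·e^(rT) = (107.14 − 1.7448)·e^(0.0941·12/12) = 105.3952 × 1.098670 = 115.7945
Value (long) = (F − K)·e^(−rT) = (115.7945 − 124.72) × 0.910192 = -8.1239
Short position value = −(long value) = HK$8.12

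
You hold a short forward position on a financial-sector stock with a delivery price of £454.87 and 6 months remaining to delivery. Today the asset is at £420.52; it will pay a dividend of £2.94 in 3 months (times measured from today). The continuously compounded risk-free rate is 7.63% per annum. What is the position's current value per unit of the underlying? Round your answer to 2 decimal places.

PV(remaining dividends) I = 2.94·e^(−0.0763·3/12) = 2.8845
Current forward F = (S − I)·e^(rT) = (420.52 − 2.8845)·e^(0.0763·6/12) = 417.6355 × 1.038887 = 433.8761
Value (long) = (F − K)·e^(−rT) = (433.8761 − 454.87) × 0.962569 = -20.2081
Short position value = −(long value) = £20.21

£20.21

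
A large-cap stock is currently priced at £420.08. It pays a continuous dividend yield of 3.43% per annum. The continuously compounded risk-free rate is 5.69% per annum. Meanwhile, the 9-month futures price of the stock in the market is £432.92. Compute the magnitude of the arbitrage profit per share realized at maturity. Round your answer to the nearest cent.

Fair futures: F* = S·e^(carry·T), with carry = (r − q) = 0.0569 − 0.0343 = 0.0226
F* = 420.08 · e^(0.0226 × 9/12) = 420.08 · e^0.016950 = 420.08 × 1.017094 = £427.2608
Market £432.92 > fair £427.2608: forward overpriced → cash-and-carry (buy spot, short the forward).
At maturity, profit = |F_mkt − F*| = |432.92 − 427.2608| = £5.66 per share

£5.66 per share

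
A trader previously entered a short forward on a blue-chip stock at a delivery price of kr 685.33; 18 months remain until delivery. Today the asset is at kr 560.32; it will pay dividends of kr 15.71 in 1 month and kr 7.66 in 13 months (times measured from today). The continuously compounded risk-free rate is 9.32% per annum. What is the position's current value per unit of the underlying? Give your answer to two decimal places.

kr 58.11

PV(remaining dividends) I = 15.71·e^(−0.0932·1/12) + 7.66·e^(−0.0932·13/12) = 22.5128
Current forward F = (S − I)·e^(rT) = (560.32 − 22.5128)·e^(0.0932·18/12) = 537.8072 × 1.150044 = 618.5019
Value (long) = (F − K)·e^(−rT) = (618.5019 − 685.33) × 0.869532 = -58.1092
Short position value = −(long value) = kr 58.11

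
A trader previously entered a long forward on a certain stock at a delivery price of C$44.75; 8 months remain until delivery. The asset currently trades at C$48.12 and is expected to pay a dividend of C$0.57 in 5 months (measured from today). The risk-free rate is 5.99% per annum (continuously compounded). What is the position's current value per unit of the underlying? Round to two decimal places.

PV(remaining dividends) I = 0.57·e^(−0.0599·5/12) = 0.5559
Current forward F = (S − I)·e^(rT) = (48.12 − 0.5559)·e^(0.0599·8/12) = 47.5641 × 1.040741 = 49.5019
Value (long) = (F − K)·e^(−rT) = (49.5019 − 44.75) × 0.960853 = 4.5659
Value = C$4.57

C$4.57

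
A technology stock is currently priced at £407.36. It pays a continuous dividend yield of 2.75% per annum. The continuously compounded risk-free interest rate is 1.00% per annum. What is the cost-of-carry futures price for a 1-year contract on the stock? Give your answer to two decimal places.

F = S·e^((r − q)T) = 407.36 · e^((0.0100 − 0.0275) × 1)
= 407.36 · e^-0.017500 = 407.36 × 0.982652
F = £400.29

£400.29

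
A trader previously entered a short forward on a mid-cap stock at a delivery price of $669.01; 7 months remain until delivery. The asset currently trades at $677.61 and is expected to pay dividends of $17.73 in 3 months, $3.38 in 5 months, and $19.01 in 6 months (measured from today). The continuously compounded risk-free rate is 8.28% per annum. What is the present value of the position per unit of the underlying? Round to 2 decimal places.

-$1.27

PV(remaining dividends) I = 17.73·e^(−0.0828·3/12) + 3.38·e^(−0.0828·5/12) + 19.01·e^(−0.0828·6/12) = 38.8712
Current forward F = (S − I)·e^(rT) = (677.61 − 38.8712)·e^(0.0828·7/12) = 638.7388 × 1.049485 = 670.3468
Value (long) = (F − K)·e^(−rT) = (670.3468 − 669.01) × 0.952848 = 1.2738
Short position value = −(long value) = -$1.27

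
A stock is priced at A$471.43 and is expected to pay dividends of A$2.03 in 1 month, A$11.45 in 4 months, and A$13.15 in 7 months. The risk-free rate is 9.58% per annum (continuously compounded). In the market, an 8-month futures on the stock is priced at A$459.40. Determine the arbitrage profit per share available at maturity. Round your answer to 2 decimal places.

PV(dividends) I = 2.03·e^(−0.0958·1/12) + 11.45·e^(−0.0958·4/12) + 13.15·e^(−0.0958·7/12) = 25.5393
Fair futures F* = (S − I)·e^(rT) = (471.43 − 25.5393)·e^0.063867 = 445.8907 × 1.065951 = 475.2976
Market A$459.40 < fair 475.2976: forward underpriced → reverse cash-and-carry (short the stock, invest proceeds at r, pay the dividends, go long the forward).
Profit at T = |F_mkt − F*| = |459.40 − 475.2976| = A$15.90 per share

A$15.90 per share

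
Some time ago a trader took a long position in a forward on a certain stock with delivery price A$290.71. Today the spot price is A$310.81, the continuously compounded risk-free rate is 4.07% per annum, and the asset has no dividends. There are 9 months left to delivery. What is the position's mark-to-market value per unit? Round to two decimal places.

A$28.84

Current fair forward for the remaining 9 months: F = S·e^(r·T), r = 0.0407
F = 310.81 · e^(0.0407 × 9/12) = 310.81 × 1.030996 = 320.4439
Value of long forward = (F − K)·e^(−rT) = (320.4439 − 290.71) · e^(−0.0407·9/12)
= 29.7339 × 0.969936 = 28.84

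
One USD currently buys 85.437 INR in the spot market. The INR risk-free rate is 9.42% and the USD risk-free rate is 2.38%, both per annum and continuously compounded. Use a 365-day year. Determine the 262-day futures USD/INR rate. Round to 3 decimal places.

F = S·e^((r_INR − r_USD)T) = 85.437 · e^((0.0942 − 0.0238) × 262/365)
= 85.437 · e^0.050534 = 85.437 × 1.051833
F = 89.865 INR per USD

89.865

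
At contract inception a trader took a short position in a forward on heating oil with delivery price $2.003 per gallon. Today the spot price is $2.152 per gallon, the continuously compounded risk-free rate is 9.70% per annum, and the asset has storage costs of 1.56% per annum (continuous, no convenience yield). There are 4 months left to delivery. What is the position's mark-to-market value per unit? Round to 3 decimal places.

Current fair forward for the remaining 4 months: F = S·e^((r + u)·T), (r + u) = 0.0970 + 0.0156 = 0.1126
F = 2.152 · e^(0.1126 × 4/12) = 2.152 × 1.038247 = 2.2343
Value of long forward = (F − K)·e^(−rT) = (2.2343 − 2.003) · e^(−0.0970·4/12)
= 0.2313 × 0.968184 = 0.224
Short position value = −(long value) = -$0.224

-$0.224 per gallon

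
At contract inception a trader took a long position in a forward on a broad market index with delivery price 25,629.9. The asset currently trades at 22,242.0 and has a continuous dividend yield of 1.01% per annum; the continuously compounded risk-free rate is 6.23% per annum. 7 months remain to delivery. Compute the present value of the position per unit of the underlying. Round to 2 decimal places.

Current fair forward for the remaining 7 months: F = S·e^((r − q)·T), (r − q) = 0.0623 − 0.0101 = 0.0522
F = 22242.0 · e^(0.0522 × 7/12) = 22242.0 × 1.03091834 = 22929.6857
Value of long forward = (F − K)·e^(−rT) = (22929.6857 − 25629.9) · e^(−0.0623·7/12)
= -2700.2143 × 0.96431076 = -2603.85

-2603.85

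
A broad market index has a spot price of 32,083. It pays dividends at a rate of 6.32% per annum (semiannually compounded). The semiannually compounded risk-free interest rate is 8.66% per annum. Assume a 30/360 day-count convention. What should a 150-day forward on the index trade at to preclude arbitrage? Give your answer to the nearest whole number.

F = S · (1+r/2)^(2T) / (1+q/2)^(2T)
= 32083 × 1.035955 / 1.026265 = 32083 × 1.009442
F = 32,386

32,386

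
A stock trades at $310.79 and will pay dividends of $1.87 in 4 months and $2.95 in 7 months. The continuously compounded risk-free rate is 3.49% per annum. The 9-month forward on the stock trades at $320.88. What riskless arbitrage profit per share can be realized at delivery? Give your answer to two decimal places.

PV(dividends) I = 1.87·e^(−0.0349·4/12) + 2.95·e^(−0.0349·7/12) = 4.7389
Fair forward F* = (S − I)·e^(rT) = (310.79 − 4.7389)·e^0.026175 = 306.0511 × 1.026521 = 314.1679
Market $320.88 > fair 314.1679: forward overpriced → cash-and-carry (borrow at r, buy the stock and collect the dividends, short the forward).
Profit at T = |F_mkt − F*| = |320.88 − 314.1679| = $6.71 per share

$6.71 per share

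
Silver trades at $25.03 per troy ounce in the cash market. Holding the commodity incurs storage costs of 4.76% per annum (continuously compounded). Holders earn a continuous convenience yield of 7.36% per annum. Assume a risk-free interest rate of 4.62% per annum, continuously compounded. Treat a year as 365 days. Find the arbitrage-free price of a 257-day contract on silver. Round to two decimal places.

$25.39 per troy ounce

Net carry = r + u − y = 0.0462 + 0.0476 − 0.0736 = 0.0202
F = S·e^((r+u−y)T) = 25.03 · e^(0.0202 × 257/365) = 25.03 · e^0.014223
= 25.03 × 1.014325 = $25.39 per troy ounce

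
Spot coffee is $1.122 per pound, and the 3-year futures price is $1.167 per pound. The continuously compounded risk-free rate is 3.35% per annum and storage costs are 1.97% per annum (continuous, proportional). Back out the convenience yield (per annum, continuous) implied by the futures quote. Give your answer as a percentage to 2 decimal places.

F = S·e^((r+u−y)T) ⇒ (r+u−y) = ln(F/S)/T
ln(1.167/1.122) = 0.039324; /T ⇒ 0.013108
y = r + u − ln(F/S)/T = 0.0335 + 0.0197 − 0.013108 = 0.040092
y = 4.01%

4.01%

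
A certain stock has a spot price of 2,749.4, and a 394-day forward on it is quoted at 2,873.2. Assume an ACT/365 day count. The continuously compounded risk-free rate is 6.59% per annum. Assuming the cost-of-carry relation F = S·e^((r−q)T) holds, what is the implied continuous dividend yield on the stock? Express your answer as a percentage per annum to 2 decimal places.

From F = S·e^((r−q)T): (r − q) = ln(F/S)/T
ln(2873.2/2749.4) = ln(1.045028) = 0.044044
(r − q) = 0.044044 / (394/365) = 0.040802
q = r − ln(F/S)/T = 0.0659 − 0.040802 = 0.025098
q = 2.51%

2.51%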